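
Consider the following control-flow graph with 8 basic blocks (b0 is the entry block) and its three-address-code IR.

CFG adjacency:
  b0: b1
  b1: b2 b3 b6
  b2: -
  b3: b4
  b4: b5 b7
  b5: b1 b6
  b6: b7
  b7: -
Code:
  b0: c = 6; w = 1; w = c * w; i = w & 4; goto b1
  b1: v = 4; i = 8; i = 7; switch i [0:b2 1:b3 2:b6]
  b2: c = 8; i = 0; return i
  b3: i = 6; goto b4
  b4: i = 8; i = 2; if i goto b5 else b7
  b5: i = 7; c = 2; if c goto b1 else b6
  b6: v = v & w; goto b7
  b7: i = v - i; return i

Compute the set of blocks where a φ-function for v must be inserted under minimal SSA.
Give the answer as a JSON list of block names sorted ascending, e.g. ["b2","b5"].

idom tree: b1←b0 b2←b1 b3←b1 b4←b3 b5←b4 b6←b1 b7←b1
Dom at joins:
  b1: preds {b0,b5}: {b0} ∩ {b0,b1,b3,b4,b5} = {b0}; idom=b0
  b6: preds {b1,b5}: {b0,b1} ∩ {b0,b1,b3,b4,b5} = {b0,b1}; idom=b1
  b7: preds {b4,b6}: {b0,b1,b3,b4} ∩ {b0,b1,b6} = {b0,b1}; idom=b1

DF walk-up:
  join b1 pred b0: · stop@b0
  join b1 pred b5: b5→b4→b3→b1 stop@b0
  join b6 pred b1: · stop@b1
  join b6 pred b5: b5→b4→b3 stop@b1
  join b7 pred b4: b4→b3 stop@b1
  join b7 pred b6: b6 stop@b1
  b0 → ∅
  b1 → {b1}
  b2 → ∅
  b3 → {b1,b6,b7}
  b4 → {b1,b6,b7}
  b5 → {b1,b6}
  b6 → {b7}
  b7 → ∅

φ for v: defs {b1,b6}
  DF⁺ = {b1,b7}

Answer: ["b1", "b7"]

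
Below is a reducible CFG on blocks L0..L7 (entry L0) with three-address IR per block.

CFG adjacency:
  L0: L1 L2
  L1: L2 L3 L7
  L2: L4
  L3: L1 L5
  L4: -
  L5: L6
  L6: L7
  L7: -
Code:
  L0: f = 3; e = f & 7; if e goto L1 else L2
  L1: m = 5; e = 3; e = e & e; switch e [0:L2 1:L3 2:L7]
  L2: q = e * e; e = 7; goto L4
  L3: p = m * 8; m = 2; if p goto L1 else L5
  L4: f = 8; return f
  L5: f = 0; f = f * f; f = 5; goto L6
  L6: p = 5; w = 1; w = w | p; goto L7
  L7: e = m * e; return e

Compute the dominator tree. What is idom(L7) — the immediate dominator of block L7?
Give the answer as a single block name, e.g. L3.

Answer: L1

Derivation:
idom tree: L1←L0 L2←L0 L3←L1 L4←L2 L5←L3 L6←L5 L7←L1
Dom at joins:
  L1: preds {L0,L3}: {L0} ∩ {L0,L1,L3} = {L0}; idom=L0
  L2: preds {L0,L1}: {L0} ∩ {L0,L1} = {L0}; idom=L0
  L7: preds {L1,L6}: {L0,L1} ∩ {L0,L1,L3,L5,L6} = {L0,L1}; idom=L1

idom(L7) = L1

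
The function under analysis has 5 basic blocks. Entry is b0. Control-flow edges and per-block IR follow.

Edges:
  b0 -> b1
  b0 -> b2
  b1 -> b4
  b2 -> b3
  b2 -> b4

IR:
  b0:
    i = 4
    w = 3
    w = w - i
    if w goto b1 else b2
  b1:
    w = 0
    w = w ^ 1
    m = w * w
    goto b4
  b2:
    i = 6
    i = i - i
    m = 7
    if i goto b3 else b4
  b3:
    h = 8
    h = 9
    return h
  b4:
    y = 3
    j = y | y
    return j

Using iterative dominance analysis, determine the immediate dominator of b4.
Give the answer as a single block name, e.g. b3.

idom tree: b1←b0 b2←b0 b3←b2 b4←b0
Dom∩ at merges:
  b4: preds {b1,b2}: {b0,b1} ∩ {b0,b2} = {b0}; idom=b0

idom(b4) = b0

Answer: b0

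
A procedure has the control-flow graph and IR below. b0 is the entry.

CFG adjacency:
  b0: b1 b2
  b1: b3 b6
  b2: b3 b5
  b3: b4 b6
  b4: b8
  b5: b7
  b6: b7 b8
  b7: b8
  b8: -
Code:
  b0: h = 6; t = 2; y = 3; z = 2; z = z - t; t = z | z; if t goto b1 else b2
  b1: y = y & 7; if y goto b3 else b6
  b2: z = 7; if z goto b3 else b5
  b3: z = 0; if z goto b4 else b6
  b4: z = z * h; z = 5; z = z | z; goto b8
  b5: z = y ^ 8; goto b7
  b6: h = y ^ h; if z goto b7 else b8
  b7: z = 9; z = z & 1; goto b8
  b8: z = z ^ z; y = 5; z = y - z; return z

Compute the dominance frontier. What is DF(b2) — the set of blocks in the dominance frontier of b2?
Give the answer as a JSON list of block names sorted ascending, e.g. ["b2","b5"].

Answer: ["b3", "b7"]

Analysis:
idom tree: b1←b0 b2←b0 b3←b0 b4←b3 b5←b2 b6←b0 b7←b0 b8←b0
Join-block Dom:
  b3: preds {b1,b2}: {b0,b1} ∩ {b0,b2} = {b0}; idom=b0
  b6: preds {b1,b3}: {b0,b1} ∩ {b0,b3} = {b0}; idom=b0
  b7: preds {b5,b6}: {b0,b2,b5} ∩ {b0,b6} = {b0}; idom=b0
  b8: preds {b4,b6,b7}: {b0,b3,b4} ∩ {b0,b6} ∩ {b0,b7} = {b0}; idom=b0

Frontier:
  join b3 pred b1: b1 stop@b0
  join b3 pred b2: b2 stop@b0
  join b6 pred b1: b1 stop@b0
  join b6 pred b3: b3 stop@b0
  join b7 pred b5: b5→b2 stop@b0
  join b7 pred b6: b6 stop@b0
  join b8 pred b4: b4→b3 stop@b0
  join b8 pred b6: b6 stop@b0
  join b8 pred b7: b7 stop@b0
  b0: DF=∅
  b1: DF={b3,b6}
  b2: DF={b3,b7}
  b3: DF={b6,b8}
  b4: DF={b8}
  b5: DF={b7}
  b6: DF={b7,b8}
  b7: DF={b8}
  b8: DF=∅

DF(b2) = ["b3", "b7"]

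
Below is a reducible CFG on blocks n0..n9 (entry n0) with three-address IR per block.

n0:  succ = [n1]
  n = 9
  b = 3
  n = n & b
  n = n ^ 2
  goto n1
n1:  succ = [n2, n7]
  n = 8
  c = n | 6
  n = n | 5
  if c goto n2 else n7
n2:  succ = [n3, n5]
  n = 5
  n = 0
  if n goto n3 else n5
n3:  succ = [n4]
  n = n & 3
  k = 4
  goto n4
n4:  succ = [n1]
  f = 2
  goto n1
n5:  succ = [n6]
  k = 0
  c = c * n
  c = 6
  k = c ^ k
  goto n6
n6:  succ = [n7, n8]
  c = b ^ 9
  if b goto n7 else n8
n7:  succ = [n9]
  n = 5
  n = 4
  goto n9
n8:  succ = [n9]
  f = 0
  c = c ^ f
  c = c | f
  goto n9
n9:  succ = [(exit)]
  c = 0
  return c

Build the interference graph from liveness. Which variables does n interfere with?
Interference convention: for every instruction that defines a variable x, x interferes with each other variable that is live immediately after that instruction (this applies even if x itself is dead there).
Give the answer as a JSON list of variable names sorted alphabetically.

def/use:
  n0: def={b,n} ue=∅
  n1: def={c,n} ue=∅
  n2: def={n} ue=∅
  n3: def={k,n} ue={n}
  n4: def={f} ue=∅
  n5: def={c,k} ue={c,n}
  n6: def={c} ue={b}
  n7: def={n} ue=∅
  n8: def={c,f} ue={c}
  n9: def={c} ue=∅

Live sets:
  live n0: ∅→{b}
  live n1: {b}→{b,c}
  live n2: {b,c}→{b,c,n}
  live n3: {b,n}→{b}
  live n4: {b}→{b}
  live n5: {b,c,n}→{b}
  live n6: {b}→{c}
  live n7: ∅→∅
  live n8: {c}→∅
  live n9: ∅→∅

Interference:
  b: {c,f,k,n}
  c: {b,f,k,n}
  f: {b,c}
  k: {b,c,n}
  n: {b,c,k}

N(n) = ["b", "c", "k"]

Answer: ["b", "c", "k"]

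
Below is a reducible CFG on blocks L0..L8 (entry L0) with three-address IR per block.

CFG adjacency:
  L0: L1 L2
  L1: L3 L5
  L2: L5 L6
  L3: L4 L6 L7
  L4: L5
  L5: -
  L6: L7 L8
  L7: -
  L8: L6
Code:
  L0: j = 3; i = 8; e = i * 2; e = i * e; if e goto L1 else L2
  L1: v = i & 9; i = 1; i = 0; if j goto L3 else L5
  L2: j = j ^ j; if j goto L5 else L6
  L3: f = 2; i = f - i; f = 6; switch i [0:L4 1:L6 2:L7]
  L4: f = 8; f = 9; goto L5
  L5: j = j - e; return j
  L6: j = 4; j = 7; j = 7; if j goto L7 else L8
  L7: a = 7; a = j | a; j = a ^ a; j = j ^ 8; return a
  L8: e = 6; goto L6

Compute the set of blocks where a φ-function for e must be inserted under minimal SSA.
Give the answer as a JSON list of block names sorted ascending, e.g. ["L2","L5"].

idom tree: L1←L0 L2←L0 L3←L1 L4←L3 L5←L0 L6←L0 L7←L0 L8←L6
Dom∩ at merges:
  L5: preds {L1,L2,L4}: {L0,L1} ∩ {L0,L2} ∩ {L0,L1,L3,L4} = {L0}; idom=L0
  L6: preds {L2,L3,L8}: {L0,L2} ∩ {L0,L1,L3} ∩ {L0,L6,L8} = {L0}; idom=L0
  L7: preds {L3,L6}: {L0,L1,L3} ∩ {L0,L6} = {L0}; idom=L0

Frontier:
  join L5 pred L1: L1 stop@L0
  join L5 pred L2: L2 stop@L0
  join L5 pred L4: L4→L3→L1 stop@L0
  join L6 pred L2: L2 stop@L0
  join L6 pred L3: L3→L1 stop@L0
  join L6 pred L8: L8→L6 stop@L0
  join L7 pred L3: L3→L1 stop@L0
  join L7 pred L6: L6 stop@L0
  DF(L0)=∅
  DF(L1)={L5,L6,L7}
  DF(L2)={L5,L6}
  DF(L3)={L5,L6,L7}
  DF(L4)={L5}
  DF(L5)=∅
  DF(L6)={L6,L7}
  DF(L7)=∅
  DF(L8)={L6}

φ for e: defs {L0,L8}
  DF⁺ = {L6,L7}

Answer: ["L6", "L7"]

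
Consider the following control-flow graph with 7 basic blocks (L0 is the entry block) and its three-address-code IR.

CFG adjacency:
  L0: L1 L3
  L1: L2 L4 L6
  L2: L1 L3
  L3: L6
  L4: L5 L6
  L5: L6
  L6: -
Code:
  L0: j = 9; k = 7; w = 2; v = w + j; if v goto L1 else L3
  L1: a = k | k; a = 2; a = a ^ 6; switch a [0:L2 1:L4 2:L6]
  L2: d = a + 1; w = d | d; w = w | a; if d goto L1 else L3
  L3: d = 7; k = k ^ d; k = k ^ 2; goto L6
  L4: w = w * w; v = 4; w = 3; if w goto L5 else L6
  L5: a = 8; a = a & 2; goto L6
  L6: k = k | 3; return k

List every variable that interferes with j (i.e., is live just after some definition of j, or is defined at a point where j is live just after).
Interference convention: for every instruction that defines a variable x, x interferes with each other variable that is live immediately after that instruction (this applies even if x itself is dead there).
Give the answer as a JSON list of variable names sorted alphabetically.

Block summaries:
  L0: {j,k,v,w} / ∅
  L1: {a} / {k}
  L2: {d,w} / {a}
  L3: {d,k} / {k}
  L4: {v,w} / {w}
  L5: {a} / ∅
  L6: {k} / {k}

Backward fixpoint:
  L0 li=∅ lo={k,w}
  L1 li={k,w} lo={a,k,w}
  L2 li={a,k} lo={k,w}
  L3 li={k} lo={k}
  L4 li={k,w} lo={k}
  L5 li={k} lo={k}
  L6 li={k} lo=∅

Interfere edges:
  a↔{d,k,w}
  d↔{a,k,w}
  j↔{k,w}
  k↔{a,d,j,v,w}
  v↔{k,w}
  w↔{a,d,j,k,v}

N(j) = ["k", "w"]

Answer: ["k", "w"]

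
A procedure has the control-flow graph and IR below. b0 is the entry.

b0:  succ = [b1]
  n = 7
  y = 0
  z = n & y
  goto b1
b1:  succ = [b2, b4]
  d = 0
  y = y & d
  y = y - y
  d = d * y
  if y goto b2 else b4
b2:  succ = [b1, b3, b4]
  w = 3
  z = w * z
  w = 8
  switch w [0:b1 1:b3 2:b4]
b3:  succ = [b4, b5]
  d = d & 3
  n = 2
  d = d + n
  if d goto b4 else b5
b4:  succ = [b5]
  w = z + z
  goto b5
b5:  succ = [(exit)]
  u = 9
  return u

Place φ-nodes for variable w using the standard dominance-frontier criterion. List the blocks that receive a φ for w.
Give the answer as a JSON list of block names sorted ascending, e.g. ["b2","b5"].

idom tree: b1←b0 b2←b1 b3←b2 b4←b1 b5←b1
Dom at joins:
  b1: preds {b0,b2}: {b0} ∩ {b0,b1,b2} = {b0}; idom=b0
  b4: preds {b1,b2,b3}: {b0,b1} ∩ {b0,b1,b2} ∩ {b0,b1,b2,b3} = {b0,b1}; idom=b1
  b5: preds {b3,b4}: {b0,b1,b2,b3} ∩ {b0,b1,b4} = {b0,b1}; idom=b1

Frontier:
  join b1 pred b0: · stop@b0
  join b1 pred b2: b2→b1 stop@b0
  join b4 pred b1: · stop@b1
  join b4 pred b2: b2 stop@b1
  join b4 pred b3: b3→b2 stop@b1
  join b5 pred b3: b3→b2 stop@b1
  join b5 pred b4: b4 stop@b1
  b0: DF=∅
  b1: DF={b1}
  b2: DF={b1,b4,b5}
  b3: DF={b4,b5}
  b4: DF={b5}
  b5: DF=∅

φ for w: defs {b2,b4}
  DF⁺ = {b1,b4,b5}

Answer: ["b1", "b4", "b5"]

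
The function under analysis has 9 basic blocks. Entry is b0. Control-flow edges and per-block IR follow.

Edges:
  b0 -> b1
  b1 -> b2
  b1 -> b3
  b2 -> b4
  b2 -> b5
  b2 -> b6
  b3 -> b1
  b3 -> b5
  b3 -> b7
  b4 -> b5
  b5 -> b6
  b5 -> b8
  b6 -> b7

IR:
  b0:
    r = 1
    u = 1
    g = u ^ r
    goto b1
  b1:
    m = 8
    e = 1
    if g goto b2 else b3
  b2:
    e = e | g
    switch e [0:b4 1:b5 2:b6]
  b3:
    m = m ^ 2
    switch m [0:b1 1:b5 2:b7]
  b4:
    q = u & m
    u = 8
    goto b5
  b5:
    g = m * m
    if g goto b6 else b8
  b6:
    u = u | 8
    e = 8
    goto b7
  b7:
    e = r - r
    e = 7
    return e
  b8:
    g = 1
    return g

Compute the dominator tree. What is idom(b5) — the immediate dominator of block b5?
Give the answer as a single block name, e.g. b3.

idom tree: b1←b0 b2←b1 b3←b1 b4←b2 b5←b1 b6←b1 b7←b1 b8←b5
Dom∩ at merges:
  b1: preds {b0,b3}: {b0} ∩ {b0,b1,b3} = {b0}; idom=b0
  b5: preds {b2,b3,b4}: {b0,b1,b2} ∩ {b0,b1,b3} ∩ {b0,b1,b2,b4} = {b0,b1}; idom=b1
  b6: preds {b2,b5}: {b0,b1,b2} ∩ {b0,b1,b5} = {b0,b1}; idom=b1
  b7: preds {b3,b6}: {b0,b1,b3} ∩ {b0,b1,b6} = {b0,b1}; idom=b1

idom(b5) = b1

Answer: b1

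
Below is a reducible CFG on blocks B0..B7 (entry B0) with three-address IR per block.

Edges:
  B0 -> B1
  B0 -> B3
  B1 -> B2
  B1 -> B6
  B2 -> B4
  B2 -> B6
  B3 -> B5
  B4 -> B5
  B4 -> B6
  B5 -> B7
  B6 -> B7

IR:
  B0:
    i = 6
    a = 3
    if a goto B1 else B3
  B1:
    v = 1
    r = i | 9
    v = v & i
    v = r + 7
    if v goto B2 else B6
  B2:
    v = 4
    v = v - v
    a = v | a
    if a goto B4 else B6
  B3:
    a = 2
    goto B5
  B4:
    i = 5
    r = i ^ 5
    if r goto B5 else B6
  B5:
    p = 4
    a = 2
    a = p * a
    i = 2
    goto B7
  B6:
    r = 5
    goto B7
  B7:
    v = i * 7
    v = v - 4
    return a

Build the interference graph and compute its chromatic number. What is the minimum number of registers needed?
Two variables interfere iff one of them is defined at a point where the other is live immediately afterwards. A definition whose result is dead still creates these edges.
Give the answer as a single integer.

def/use:
  B0: def={a,i} ue=∅
  B1: def={r,v} ue={i}
  B2: def={a,v} ue={a}
  B3: def={a} ue=∅
  B4: def={i,r} ue=∅
  B5: def={a,i,p} ue=∅
  B6: def={r} ue=∅
  B7: def={v} ue={a,i}

Backward fixpoint:
  B0: in=∅ out={a,i}
  B1: in={a,i} out={a,i}
  B2: in={a,i} out={a,i}
  B3: in=∅ out=∅
  B4: in={a} out={a,i}
  B5: in=∅ out={a,i}
  B6: in={a,i} out={a,i}
  B7: in={a,i} out=∅

Interfere edges:
  a — {i,p,r,v}
  i — {a,r,v}
  p — {a}
  r — {a,i,v}
  v — {a,i,r}

Registers:
  {a,i,r,v} pairwise interfere (4-clique) ⇒ χ ≥ 4
  assign a→c0 i→c1 p→c1 r→c2 v→c3 — no edge inside a register ⇒ χ ≤ 4
  χ = 4

Answer: 4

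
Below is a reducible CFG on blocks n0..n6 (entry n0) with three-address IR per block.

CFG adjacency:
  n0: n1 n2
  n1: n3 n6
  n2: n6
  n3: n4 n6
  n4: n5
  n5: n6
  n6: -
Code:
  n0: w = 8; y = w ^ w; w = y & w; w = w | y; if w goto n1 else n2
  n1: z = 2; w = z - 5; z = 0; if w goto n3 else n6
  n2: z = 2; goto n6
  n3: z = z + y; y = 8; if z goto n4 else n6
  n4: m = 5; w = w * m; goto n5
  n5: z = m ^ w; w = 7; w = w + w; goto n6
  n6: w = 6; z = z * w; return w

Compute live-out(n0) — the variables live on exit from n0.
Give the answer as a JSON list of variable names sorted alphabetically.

Per-block:
  n0: def={w,y} ue=∅
  n1: def={w,z} ue=∅
  n2: def={z} ue=∅
  n3: def={y,z} ue={y,z}
  n4: def={m,w} ue={w}
  n5: def={w,z} ue={m,w}
  n6: def={w,z} ue={z}

Live sets:
  n0 li=∅ lo={y}
  n1 li={y} lo={w,y,z}
  n2 li=∅ lo={z}
  n3 li={w,y,z} lo={w,z}
  n4 li={w} lo={m,w}
  n5 li={m,w} lo={z}
  n6 li={z} lo=∅

live-out(n0) = ["y"]

Answer: ["y"]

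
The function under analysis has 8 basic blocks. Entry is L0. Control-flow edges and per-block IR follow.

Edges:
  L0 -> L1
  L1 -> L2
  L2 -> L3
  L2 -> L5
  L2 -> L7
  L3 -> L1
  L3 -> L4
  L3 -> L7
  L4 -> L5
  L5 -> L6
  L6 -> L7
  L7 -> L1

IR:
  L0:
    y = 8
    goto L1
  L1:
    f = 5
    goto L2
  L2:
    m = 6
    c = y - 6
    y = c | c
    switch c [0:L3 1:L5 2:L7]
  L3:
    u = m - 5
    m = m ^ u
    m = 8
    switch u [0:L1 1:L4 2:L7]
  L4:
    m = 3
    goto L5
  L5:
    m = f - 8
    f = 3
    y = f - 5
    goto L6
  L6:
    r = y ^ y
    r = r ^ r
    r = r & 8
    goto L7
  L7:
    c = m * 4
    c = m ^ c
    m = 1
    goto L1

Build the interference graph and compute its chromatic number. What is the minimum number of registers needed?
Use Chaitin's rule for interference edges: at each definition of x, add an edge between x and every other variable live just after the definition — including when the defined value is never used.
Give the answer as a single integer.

Per-block:
  L0: def={y} ue=∅
  L1: def={f} ue=∅
  L2: def={c,m,y} ue={y}
  L3: def={m,u} ue={m}
  L4: def={m} ue=∅
  L5: def={f,m,y} ue={f}
  L6: def={r} ue={y}
  L7: def={c,m} ue={m}

Live sets:
  live L0: ∅→{y}
  live L1: {y}→{f,y}
  live L2: {f,y}→{f,m,y}
  live L3: {f,m,y}→{f,m,y}
  live L4: {f}→{f}
  live L5: {f}→{m,y}
  live L6: {m,y}→{m,y}
  live L7: {m,y}→{y}

Interfere edges:
  c: {f,m,y}
  f: {c,m,u,y}
  m: {c,f,r,u,y}
  r: {m,y}
  u: {f,m,y}
  y: {c,f,m,r,u}

Chromatic number:
  lower bound: {c,f,m,y} mutually conflict ⇒ χ ≥ 4
  4-colouring: R0={m}  R1={y}  R2={f,r}  R3={c,u}
  χ = 4

Answer: 4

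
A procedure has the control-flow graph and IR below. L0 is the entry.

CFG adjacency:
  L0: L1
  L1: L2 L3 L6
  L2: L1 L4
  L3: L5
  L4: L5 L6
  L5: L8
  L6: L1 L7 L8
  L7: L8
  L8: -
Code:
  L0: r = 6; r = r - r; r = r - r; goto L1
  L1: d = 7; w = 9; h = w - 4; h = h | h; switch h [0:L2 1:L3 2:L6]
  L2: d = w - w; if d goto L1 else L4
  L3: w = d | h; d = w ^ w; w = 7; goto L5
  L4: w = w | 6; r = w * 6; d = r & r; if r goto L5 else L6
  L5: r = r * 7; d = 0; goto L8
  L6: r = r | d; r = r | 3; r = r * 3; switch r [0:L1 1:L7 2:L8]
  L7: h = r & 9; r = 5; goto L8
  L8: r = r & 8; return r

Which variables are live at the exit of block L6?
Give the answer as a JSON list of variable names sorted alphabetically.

Per-block:
  L0: def={r} ue=∅
  L1: def={d,h,w} ue=∅
  L2: def={d} ue={w}
  L3: def={d,w} ue={d,h}
  L4: def={d,r,w} ue={w}
  L5: def={d,r} ue={r}
  L6: def={r} ue={d,r}
  L7: def={h,r} ue={r}
  L8: def={r} ue={r}

Liveness:
  live L0: ∅→{r}
  live L1: {r}→{d,h,r,w}
  live L2: {r,w}→{r,w}
  live L3: {d,h,r}→{r}
  live L4: {w}→{d,r}
  live L5: {r}→{r}
  live L6: {d,r}→{r}
  live L7: {r}→{r}
  live L8: {r}→∅

live-out(L6) = ["r"]

Answer: ["r"]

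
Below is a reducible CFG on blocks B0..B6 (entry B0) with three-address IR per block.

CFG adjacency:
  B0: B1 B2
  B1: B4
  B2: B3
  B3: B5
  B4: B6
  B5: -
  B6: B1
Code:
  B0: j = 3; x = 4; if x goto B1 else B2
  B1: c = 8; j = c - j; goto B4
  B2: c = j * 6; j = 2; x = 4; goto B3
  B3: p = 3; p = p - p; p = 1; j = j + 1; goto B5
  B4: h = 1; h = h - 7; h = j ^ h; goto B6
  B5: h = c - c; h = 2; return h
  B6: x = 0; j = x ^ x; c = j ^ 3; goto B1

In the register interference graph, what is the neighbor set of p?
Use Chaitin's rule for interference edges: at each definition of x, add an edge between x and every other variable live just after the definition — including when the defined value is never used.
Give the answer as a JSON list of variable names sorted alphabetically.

def/use:
  B0 def {j,x} use ∅
  B1 def {c,j} use {j}
  B2 def {c,j,x} use {j}
  B3 def {j,p} use {j}
  B4 def {h} use {j}
  B5 def {h} use {c}
  B6 def {c,j,x} use ∅

Live sets:
  live B0: ∅→{j}
  live B1: {j}→{j}
  live B2: {j}→{c,j}
  live B3: {c,j}→{c}
  live B4: {j}→∅
  live B5: {c}→∅
  live B6: ∅→{j}

Conflict graph:
  c↔{j,p,x}
  h↔{j}
  j↔{c,h,p,x}
  p↔{c,j}
  x↔{c,j}

N(p) = ["c", "j"]

Answer: ["c", "j"]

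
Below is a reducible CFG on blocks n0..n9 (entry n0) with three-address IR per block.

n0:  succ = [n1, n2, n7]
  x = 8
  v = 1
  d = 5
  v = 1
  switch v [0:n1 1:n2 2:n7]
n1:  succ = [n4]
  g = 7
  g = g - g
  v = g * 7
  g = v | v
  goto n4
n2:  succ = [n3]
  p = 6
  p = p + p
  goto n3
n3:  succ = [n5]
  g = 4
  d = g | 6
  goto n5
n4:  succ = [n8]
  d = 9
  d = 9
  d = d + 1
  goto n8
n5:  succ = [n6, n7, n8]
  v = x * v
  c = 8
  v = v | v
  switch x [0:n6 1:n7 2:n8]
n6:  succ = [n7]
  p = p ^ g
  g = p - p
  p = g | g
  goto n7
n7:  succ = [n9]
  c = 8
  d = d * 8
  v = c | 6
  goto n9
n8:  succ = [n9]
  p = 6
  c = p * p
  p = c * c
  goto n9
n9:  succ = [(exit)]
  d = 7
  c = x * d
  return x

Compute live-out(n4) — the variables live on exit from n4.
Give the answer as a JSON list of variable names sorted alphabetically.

Answer: ["x"]

Derivation:
def/use:
  n0: {d,v,x} / ∅
  n1: {g,v} / ∅
  n2: {p} / ∅
  n3: {d,g} / ∅
  n4: {d} / ∅
  n5: {c,v} / {v,x}
  n6: {g,p} / {g,p}
  n7: {c,d,v} / {d}
  n8: {c,p} / ∅
  n9: {c,d} / {x}

Live sets:
  n0: in=∅ out={d,v,x}
  n1: in={x} out={x}
  n2: in={v,x} out={p,v,x}
  n3: in={p,v,x} out={d,g,p,v,x}
  n4: in={x} out={x}
  n5: in={d,g,p,v,x} out={d,g,p,x}
  n6: in={d,g,p,x} out={d,x}
  n7: in={d,x} out={x}
  n8: in={x} out={x}
  n9: in={x} out=∅

live-out(n4) = ["x"]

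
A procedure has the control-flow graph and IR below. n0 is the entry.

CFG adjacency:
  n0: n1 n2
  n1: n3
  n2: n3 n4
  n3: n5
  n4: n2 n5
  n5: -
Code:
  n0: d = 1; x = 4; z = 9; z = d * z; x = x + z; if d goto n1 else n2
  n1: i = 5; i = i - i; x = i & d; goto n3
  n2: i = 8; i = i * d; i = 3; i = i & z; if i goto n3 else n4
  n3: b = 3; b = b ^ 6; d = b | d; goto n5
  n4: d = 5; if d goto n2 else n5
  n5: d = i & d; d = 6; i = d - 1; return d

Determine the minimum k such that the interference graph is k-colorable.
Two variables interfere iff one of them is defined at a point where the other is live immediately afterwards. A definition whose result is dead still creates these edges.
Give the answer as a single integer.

Answer: 4

Derivation:
Per-block:
  n0: def={d,x,z} ue=∅
  n1: def={i,x} ue={d}
  n2: def={i} ue={d,z}
  n3: def={b,d} ue={d}
  n4: def={d} ue=∅
  n5: def={d,i} ue={d,i}

Live sets:
  n0 li=∅ lo={d,z}
  n1 li={d} lo={d,i}
  n2 li={d,z} lo={d,i,z}
  n3 li={d,i} lo={d,i}
  n4 li={i,z} lo={d,i,z}
  n5 li={d,i} lo=∅

Interfere edges:
  b — {d,i}
  d — {b,i,x,z}
  i — {b,d,x,z}
  x — {d,i,z}
  z — {d,i,x}

Colouring:
  clique {d,i,x,z} ⇒ need ≥ 4
  4-colouring: R0={d}  R1={i}  R2={b,x}  R3={z}
  χ = 4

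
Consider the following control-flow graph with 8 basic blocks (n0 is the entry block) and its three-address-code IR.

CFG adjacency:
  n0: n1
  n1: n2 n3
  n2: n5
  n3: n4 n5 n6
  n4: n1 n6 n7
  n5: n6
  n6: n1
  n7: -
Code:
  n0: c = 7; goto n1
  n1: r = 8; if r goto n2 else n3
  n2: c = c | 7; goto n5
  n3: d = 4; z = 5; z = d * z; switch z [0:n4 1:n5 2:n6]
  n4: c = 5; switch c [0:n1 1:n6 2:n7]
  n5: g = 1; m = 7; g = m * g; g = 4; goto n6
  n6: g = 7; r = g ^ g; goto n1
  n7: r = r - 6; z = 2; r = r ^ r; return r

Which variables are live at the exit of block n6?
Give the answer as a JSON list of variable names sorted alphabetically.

Answer: ["c"]

Analysis:
def/use:
  n0: def={c} ue=∅
  n1: def={r} ue=∅
  n2: def={c} ue={c}
  n3: def={d,z} ue=∅
  n4: def={c} ue=∅
  n5: def={g,m} ue=∅
  n6: def={g,r} ue=∅
  n7: def={r,z} ue={r}

Liveness:
  n0: in=∅ out={c}
  n1: in={c} out={c,r}
  n2: in={c} out={c}
  n3: in={c,r} out={c,r}
  n4: in={r} out={c,r}
  n5: in={c} out={c}
  n6: in={c} out={c}
  n7: in={r} out=∅

live-out(n6) = ["c"]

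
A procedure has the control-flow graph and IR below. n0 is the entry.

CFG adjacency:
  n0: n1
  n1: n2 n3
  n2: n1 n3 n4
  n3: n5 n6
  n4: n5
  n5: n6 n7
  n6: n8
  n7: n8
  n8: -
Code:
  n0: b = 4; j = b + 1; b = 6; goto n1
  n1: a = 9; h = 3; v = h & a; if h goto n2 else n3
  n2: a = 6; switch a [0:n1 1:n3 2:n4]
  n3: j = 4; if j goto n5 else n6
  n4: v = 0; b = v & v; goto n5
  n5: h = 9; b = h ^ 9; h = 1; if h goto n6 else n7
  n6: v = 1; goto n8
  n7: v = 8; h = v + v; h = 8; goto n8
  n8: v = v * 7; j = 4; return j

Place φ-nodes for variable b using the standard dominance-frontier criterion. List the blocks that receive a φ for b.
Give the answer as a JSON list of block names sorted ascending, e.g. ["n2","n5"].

idom tree: n1←n0 n2←n1 n3←n1 n4←n2 n5←n1 n6←n1 n7←n5 n8←n1
Dom at joins:
  n1: preds {n0,n2}: {n0} ∩ {n0,n1,n2} = {n0}; idom=n0
  n3: preds {n1,n2}: {n0,n1} ∩ {n0,n1,n2} = {n0,n1}; idom=n1
  n5: preds {n3,n4}: {n0,n1,n3} ∩ {n0,n1,n2,n4} = {n0,n1}; idom=n1
  n6: preds {n3,n5}: {n0,n1,n3} ∩ {n0,n1,n5} = {n0,n1}; idom=n1
  n8: preds {n6,n7}: {n0,n1,n6} ∩ {n0,n1,n5,n7} = {n0,n1}; idom=n1

DF derivation:
  join n1 pred n0: · stop@n0
  join n1 pred n2: n2→n1 stop@n0
  join n3 pred n1: · stop@n1
  join n3 pred n2: n2 stop@n1
  join n5 pred n3: n3 stop@n1
  join n5 pred n4: n4→n2 stop@n1
  join n6 pred n3: n3 stop@n1
  join n6 pred n5: n5 stop@n1
  join n8 pred n6: n6 stop@n1
  join n8 pred n7: n7→n5 stop@n1
  n0 → ∅
  n1 → {n1}
  n2 → {n1,n3,n5}
  n3 → {n5,n6}
  n4 → {n5}
  n5 → {n6,n8}
  n6 → {n8}
  n7 → {n8}
  n8 → ∅

φ for b: defs {n0,n4,n5}
  DF⁺ = {n5,n6,n8}

Answer: ["n5", "n6", "n8"]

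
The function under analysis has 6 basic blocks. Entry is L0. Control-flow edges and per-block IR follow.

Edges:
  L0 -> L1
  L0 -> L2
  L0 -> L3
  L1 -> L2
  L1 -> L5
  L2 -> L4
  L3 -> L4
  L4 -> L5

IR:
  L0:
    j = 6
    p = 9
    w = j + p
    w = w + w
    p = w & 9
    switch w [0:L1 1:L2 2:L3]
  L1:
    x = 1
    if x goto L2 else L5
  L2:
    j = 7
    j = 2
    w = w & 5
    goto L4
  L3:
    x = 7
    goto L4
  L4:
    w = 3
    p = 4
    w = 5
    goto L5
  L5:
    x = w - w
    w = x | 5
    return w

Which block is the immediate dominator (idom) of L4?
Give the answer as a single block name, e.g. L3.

Answer: L0

Working:
idom tree: L1←L0 L2←L0 L3←L0 L4←L0 L5←L0
Dom∩ at merges:
  L2: preds {L0,L1}: {L0} ∩ {L0,L1} = {L0}; idom=L0
  L4: preds {L2,L3}: {L0,L2} ∩ {L0,L3} = {L0}; idom=L0
  L5: preds {L1,L4}: {L0,L1} ∩ {L0,L4} = {L0}; idom=L0

idom(L4) = L0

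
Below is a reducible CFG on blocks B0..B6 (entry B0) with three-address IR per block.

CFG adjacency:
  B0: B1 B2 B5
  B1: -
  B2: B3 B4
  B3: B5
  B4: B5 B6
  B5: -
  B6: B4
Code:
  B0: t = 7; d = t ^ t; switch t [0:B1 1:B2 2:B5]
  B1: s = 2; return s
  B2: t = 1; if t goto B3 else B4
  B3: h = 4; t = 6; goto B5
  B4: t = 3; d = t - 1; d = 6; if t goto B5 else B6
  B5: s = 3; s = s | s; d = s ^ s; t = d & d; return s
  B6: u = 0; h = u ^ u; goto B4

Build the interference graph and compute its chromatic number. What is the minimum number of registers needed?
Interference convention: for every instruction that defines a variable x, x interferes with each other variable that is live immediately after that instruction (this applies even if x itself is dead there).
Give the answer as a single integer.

Block summaries:
  B0: def={d,t} ue=∅
  B1: def={s} ue=∅
  B2: def={t} ue=∅
  B3: def={h,t} ue=∅
  B4: def={d,t} ue=∅
  B5: def={d,s,t} ue=∅
  B6: def={h,u} ue=∅

Liveness:
  live B0: ∅→∅
  live B1: ∅→∅
  live B2: ∅→∅
  live B3: ∅→∅
  live B4: ∅→∅
  live B5: ∅→∅
  live B6: ∅→∅

Conflict graph:
  d — {s,t}
  h — ∅
  s — {d,t}
  t — {d,s}
  u — ∅

Registers:
  lower bound: {d,s,t} mutually conflict ⇒ χ ≥ 3
  3-colouring: R0={d,h,u}  R1={s}  R2={t}
  χ = 3

Answer: 3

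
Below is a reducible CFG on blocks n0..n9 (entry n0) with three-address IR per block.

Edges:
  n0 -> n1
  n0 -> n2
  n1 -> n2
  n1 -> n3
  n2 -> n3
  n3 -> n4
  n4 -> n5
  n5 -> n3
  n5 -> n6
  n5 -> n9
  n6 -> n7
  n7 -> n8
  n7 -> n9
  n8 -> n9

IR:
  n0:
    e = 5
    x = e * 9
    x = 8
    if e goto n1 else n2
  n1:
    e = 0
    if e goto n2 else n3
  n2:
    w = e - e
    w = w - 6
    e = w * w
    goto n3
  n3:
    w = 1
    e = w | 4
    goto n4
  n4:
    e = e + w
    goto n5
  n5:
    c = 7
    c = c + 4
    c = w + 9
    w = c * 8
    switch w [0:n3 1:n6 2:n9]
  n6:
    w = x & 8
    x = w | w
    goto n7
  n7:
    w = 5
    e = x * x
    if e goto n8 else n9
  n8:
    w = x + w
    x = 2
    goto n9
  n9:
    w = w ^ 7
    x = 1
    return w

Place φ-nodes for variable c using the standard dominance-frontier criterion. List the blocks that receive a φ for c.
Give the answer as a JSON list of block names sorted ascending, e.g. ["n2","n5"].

Answer: ["n3"]

Working:
idom tree: n1←n0 n2←n0 n3←n0 n4←n3 n5←n4 n6←n5 n7←n6 n8←n7 n9←n5
Dom at joins:
  n2: preds {n0,n1}: {n0} ∩ {n0,n1} = {n0}; idom=n0
  n3: preds {n1,n2,n5}: {n0,n1} ∩ {n0,n2} ∩ {n0,n3,n4,n5} = {n0}; idom=n0
  n9: preds {n5,n7,n8}: {n0,n3,n4,n5} ∩ {n0,n3,n4,n5,n6,n7} ∩ {n0,n3,n4,n5,n6,n7,n8} = {n0,n3,n4,n5}; idom=n5

Frontier:
  join n2 pred n0: · stop@n0
  join n2 pred n1: n1 stop@n0
  join n3 pred n1: n1 stop@n0
  join n3 pred n2: n2 stop@n0
  join n3 pred n5: n5→n4→n3 stop@n0
  join n9 pred n5: · stop@n5
  join n9 pred n7: n7→n6 stop@n5
  join n9 pred n8: n8→n7→n6 stop@n5
  n0 → ∅
  n1 → {n2,n3}
  n2 → {n3}
  n3 → {n3}
  n4 → {n3}
  n5 → {n3}
  n6 → {n9}
  n7 → {n9}
  n8 → {n9}
  n9 → ∅

φ for c: defs {n5}
  DF⁺ = {n3}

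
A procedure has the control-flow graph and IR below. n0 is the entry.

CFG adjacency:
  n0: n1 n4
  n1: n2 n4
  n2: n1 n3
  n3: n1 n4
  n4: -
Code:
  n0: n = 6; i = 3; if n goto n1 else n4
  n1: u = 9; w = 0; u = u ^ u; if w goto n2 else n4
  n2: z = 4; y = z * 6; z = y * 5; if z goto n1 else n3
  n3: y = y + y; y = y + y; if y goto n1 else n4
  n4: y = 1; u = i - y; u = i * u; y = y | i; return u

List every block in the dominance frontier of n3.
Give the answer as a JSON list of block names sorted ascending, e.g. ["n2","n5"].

Answer: ["n1", "n4"]

Analysis:
idom tree: n1←n0 n2←n1 n3←n2 n4←n0
Dom∩ at merges:
  n1: preds {n0,n2,n3}: {n0} ∩ {n0,n1,n2} ∩ {n0,n1,n2,n3} = {n0}; idom=n0
  n4: preds {n0,n1,n3}: {n0} ∩ {n0,n1} ∩ {n0,n1,n2,n3} = {n0}; idom=n0

DF derivation:
  n1←n0: walk · to n0
  n1←n2: walk n2→n1 to n0
  n1←n3: walk n3→n2→n1 to n0
  n4←n0: walk · to n0
  n4←n1: walk n1 to n0
  n4←n3: walk n3→n2→n1 to n0
  n0: DF=∅
  n1: DF={n1,n4}
  n2: DF={n1,n4}
  n3: DF={n1,n4}
  n4: DF=∅

DF(n3) = ["n1", "n4"]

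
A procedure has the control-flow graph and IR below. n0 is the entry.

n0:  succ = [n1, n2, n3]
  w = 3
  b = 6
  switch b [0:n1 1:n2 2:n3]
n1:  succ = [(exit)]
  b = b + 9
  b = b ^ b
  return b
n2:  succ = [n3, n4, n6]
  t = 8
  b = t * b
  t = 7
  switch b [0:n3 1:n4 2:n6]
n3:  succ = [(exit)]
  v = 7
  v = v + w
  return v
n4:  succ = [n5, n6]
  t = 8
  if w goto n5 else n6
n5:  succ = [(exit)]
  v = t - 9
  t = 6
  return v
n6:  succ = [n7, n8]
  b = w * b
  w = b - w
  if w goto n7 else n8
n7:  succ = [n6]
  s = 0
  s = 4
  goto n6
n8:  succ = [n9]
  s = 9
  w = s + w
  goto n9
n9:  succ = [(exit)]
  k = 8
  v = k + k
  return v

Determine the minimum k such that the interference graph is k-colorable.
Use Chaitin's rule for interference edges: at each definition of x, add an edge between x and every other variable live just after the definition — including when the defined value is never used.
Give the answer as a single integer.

Per-block:
  n0 def {b,w} use ∅
  n1 def {b} use {b}
  n2 def {b,t} use {b}
  n3 def {v} use {w}
  n4 def {t} use {w}
  n5 def {t,v} use {t}
  n6 def {b,w} use {b,w}
  n7 def {s} use ∅
  n8 def {s,w} use {w}
  n9 def {k,v} use ∅

Backward fixpoint:
  n0 li=∅ lo={b,w}
  n1 li={b} lo=∅
  n2 li={b,w} lo={b,w}
  n3 li={w} lo=∅
  n4 li={b,w} lo={b,t,w}
  n5 li={t} lo=∅
  n6 li={b,w} lo={b,w}
  n7 li={b,w} lo={b,w}
  n8 li={w} lo=∅
  n9 li=∅ lo=∅

Interference:
  b↔{s,t,w}
  k↔∅
  s↔{b,w}
  t↔{b,v,w}
  v↔{t,w}
  w↔{b,s,t,v}

Colouring:
  {b,s,w} pairwise interfere (3-clique) ⇒ χ ≥ 3
  3-colouring: r0={k,w}  r1={b,v}  r2={s,t}
  χ = 3

Answer: 3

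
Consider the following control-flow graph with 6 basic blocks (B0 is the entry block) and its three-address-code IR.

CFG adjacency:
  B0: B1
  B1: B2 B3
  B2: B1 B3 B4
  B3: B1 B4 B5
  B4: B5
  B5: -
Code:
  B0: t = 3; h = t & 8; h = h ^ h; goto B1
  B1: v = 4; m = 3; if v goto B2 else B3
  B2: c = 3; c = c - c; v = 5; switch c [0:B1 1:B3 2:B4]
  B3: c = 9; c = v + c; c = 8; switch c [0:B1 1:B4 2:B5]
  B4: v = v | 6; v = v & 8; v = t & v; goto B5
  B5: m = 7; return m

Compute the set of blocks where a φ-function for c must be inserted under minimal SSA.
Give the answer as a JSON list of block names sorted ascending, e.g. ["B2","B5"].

Answer: ["B1", "B3", "B4", "B5"]

Working:
idom tree: B1←B0 B2←B1 B3←B1 B4←B1 B5←B1
Dom∩ at merges:
  B1: preds {B0,B2,B3}: {B0} ∩ {B0,B1,B2} ∩ {B0,B1,B3} = {B0}; idom=B0
  B3: preds {B1,B2}: {B0,B1} ∩ {B0,B1,B2} = {B0,B1}; idom=B1
  B4: preds {B2,B3}: {B0,B1,B2} ∩ {B0,B1,B3} = {B0,B1}; idom=B1
  B5: preds {B3,B4}: {B0,B1,B3} ∩ {B0,B1,B4} = {B0,B1}; idom=B1

DF derivation:
  join B1 pred B0: · stop@B0
  join B1 pred B2: B2→B1 stop@B0
  join B1 pred B3: B3→B1 stop@B0
  join B3 pred B1: · stop@B1
  join B3 pred B2: B2 stop@B1
  join B4 pred B2: B2 stop@B1
  join B4 pred B3: B3 stop@B1
  join B5 pred B3: B3 stop@B1
  join B5 pred B4: B4 stop@B1
  B0 → ∅
  B1 → {B1}
  B2 → {B1,B3,B4}
  B3 → {B1,B4,B5}
  B4 → {B5}
  B5 → ∅

φ for c: defs {B2,B3}
  DF⁺ = {B1,B3,B4,B5}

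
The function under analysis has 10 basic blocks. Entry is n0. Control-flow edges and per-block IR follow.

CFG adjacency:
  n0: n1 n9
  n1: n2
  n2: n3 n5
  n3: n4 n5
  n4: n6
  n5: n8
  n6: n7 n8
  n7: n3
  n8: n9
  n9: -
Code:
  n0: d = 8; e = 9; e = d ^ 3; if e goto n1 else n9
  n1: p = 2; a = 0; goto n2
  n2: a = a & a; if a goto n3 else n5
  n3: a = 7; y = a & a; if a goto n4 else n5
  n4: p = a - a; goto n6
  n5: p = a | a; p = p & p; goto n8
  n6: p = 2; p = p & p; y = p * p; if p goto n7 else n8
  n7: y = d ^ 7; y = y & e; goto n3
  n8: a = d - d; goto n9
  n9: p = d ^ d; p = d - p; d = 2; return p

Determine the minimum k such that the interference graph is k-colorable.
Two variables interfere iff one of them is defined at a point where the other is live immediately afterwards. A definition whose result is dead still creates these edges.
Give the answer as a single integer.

Per-block:
  n0: {d,e} / ∅
  n1: {a,p} / ∅
  n2: {a} / {a}
  n3: {a,y} / ∅
  n4: {p} / {a}
  n5: {p} / {a}
  n6: {p,y} / ∅
  n7: {y} / {d,e}
  n8: {a} / {d}
  n9: {d,p} / {d}

Live sets:
  n0 li=∅ lo={d,e}
  n1 li={d,e} lo={a,d,e}
  n2 li={a,d,e} lo={a,d,e}
  n3 li={d,e} lo={a,d,e}
  n4 li={a,d,e} lo={d,e}
  n5 li={a,d} lo={d}
  n6 li={d,e} lo={d,e}
  n7 li={d,e} lo={d,e}
  n8 li={d} lo={d}
  n9 li={d} lo=∅

Interference:
  a — {d,e,y}
  d — {a,e,p,y}
  e — {a,d,p,y}
  p — {d,e,y}
  y — {a,d,e,p}

Chromatic number:
  {a,d,e,y} pairwise interfere (4-clique) ⇒ χ ≥ 4
  assign a→R3 d→R0 e→R1 p→R3 y→R2 — no edge inside a register ⇒ χ ≤ 4
  χ = 4

Answer: 4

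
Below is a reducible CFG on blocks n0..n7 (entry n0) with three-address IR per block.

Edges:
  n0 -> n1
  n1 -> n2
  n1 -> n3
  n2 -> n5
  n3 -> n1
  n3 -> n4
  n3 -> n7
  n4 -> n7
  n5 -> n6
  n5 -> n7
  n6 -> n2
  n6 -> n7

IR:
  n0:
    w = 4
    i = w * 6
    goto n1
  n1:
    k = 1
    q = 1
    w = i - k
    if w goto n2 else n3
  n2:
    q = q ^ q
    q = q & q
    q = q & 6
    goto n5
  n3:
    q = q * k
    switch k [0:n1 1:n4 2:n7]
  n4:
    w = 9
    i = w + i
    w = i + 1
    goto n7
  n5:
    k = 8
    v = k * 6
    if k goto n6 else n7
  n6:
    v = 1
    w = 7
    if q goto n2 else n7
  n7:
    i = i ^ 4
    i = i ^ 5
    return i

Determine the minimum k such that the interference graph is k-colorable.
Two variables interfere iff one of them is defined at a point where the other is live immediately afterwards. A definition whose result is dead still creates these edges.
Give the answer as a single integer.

Answer: 4

Working:
def/use:
  n0: {i,w} / ∅
  n1: {k,q,w} / {i}
  n2: {q} / {q}
  n3: {q} / {k,q}
  n4: {i,w} / {i}
  n5: {k,v} / ∅
  n6: {v,w} / {q}
  n7: {i} / {i}

Liveness:
  n0: in=∅ out={i}
  n1: in={i} out={i,k,q}
  n2: in={i,q} out={i,q}
  n3: in={i,k,q} out={i}
  n4: in={i} out={i}
  n5: in={i,q} out={i,q}
  n6: in={i,q} out={i,q}
  n7: in={i} out=∅

Interference:
  i: {k,q,v,w}
  k: {i,q,v,w}
  q: {i,k,v,w}
  v: {i,k,q}
  w: {i,k,q}

Chromatic number:
  lower bound: {i,k,q,v} mutually conflict ⇒ χ ≥ 4
  assign i→c0 k→c1 q→c2 v→c3 w→c3 — no edge inside a register ⇒ χ ≤ 4
  χ = 4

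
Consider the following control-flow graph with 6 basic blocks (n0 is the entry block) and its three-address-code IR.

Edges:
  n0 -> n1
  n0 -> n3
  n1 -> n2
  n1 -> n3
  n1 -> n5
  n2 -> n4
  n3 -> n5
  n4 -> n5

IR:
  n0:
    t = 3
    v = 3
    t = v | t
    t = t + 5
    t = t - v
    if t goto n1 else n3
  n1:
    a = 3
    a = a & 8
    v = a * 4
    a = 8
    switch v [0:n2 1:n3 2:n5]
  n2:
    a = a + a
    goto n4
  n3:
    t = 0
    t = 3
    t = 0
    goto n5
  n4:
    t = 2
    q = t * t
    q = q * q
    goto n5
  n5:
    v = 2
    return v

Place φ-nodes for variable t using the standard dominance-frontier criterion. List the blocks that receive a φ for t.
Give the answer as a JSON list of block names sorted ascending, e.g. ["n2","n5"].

Answer: ["n5"]

Working:
idom tree: n1←n0 n2←n1 n3←n0 n4←n2 n5←n0
Dom∩ at merges:
  n3: preds {n0,n1}: {n0} ∩ {n0,n1} = {n0}; idom=n0
  n5: preds {n1,n3,n4}: {n0,n1} ∩ {n0,n3} ∩ {n0,n1,n2,n4} = {n0}; idom=n0

DF derivation:
  join n3 pred n0: · stop@n0
  join n3 pred n1: n1 stop@n0
  join n5 pred n1: n1 stop@n0
  join n5 pred n3: n3 stop@n0
  join n5 pred n4: n4→n2→n1 stop@n0
  n0 → ∅
  n1 → {n3,n5}
  n2 → {n5}
  n3 → {n5}
  n4 → {n5}
  n5 → ∅

φ for t: defs {n0,n3,n4}
  DF⁺ = {n5}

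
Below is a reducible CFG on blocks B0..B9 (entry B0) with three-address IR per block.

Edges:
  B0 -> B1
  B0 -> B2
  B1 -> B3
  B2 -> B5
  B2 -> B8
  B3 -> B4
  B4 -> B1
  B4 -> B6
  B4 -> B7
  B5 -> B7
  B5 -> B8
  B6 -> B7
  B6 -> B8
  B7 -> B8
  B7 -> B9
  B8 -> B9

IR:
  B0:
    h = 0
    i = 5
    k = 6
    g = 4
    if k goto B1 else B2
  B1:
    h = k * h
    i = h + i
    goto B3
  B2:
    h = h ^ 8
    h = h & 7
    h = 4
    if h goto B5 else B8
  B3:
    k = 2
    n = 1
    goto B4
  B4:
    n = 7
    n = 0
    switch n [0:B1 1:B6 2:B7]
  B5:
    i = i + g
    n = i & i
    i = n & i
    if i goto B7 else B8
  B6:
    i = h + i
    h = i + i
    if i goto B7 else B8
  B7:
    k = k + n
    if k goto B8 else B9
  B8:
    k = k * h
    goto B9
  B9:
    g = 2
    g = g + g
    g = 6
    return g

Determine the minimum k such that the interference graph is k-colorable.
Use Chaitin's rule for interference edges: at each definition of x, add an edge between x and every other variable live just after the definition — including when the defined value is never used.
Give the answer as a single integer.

Answer: 4

Derivation:
def/use:
  B0 def {g,h,i,k} use ∅
  B1 def {h,i} use {h,i,k}
  B2 def {h} use {h}
  B3 def {k,n} use ∅
  B4 def {n} use ∅
  B5 def {i,n} use {g,i}
  B6 def {h,i} use {h,i}
  B7 def {k} use {k,n}
  B8 def {k} use {h,k}
  B9 def {g} use ∅

Live sets:
  live B0: ∅→{g,h,i,k}
  live B1: {h,i,k}→{h,i}
  live B2: {g,h,i,k}→{g,h,i,k}
  live B3: {h,i}→{h,i,k}
  live B4: {h,i,k}→{h,i,k,n}
  live B5: {g,h,i,k}→{h,k,n}
  live B6: {h,i,k,n}→{h,k,n}
  live B7: {h,k,n}→{h,k}
  live B8: {h,k}→∅
  live B9: ∅→∅

Interfere edges:
  g: {h,i,k}
  h: {g,i,k,n}
  i: {g,h,k,n}
  k: {g,h,i,n}
  n: {h,i,k}

Colouring:
  clique {g,h,i,k} ⇒ need ≥ 4
  4-colouring: R0={h}  R1={i}  R2={k}  R3={g,n}
  χ = 4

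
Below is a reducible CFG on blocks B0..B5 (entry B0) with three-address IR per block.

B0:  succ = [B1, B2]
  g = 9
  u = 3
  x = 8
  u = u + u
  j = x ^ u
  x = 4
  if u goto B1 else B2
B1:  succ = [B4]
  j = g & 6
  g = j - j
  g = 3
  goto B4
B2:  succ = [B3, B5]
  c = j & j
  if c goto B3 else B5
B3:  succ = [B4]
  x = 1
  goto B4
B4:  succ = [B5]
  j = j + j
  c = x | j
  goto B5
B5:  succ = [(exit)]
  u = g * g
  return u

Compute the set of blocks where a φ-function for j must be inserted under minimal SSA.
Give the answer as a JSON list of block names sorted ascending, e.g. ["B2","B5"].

Answer: ["B4", "B5"]

Derivation:
idom tree: B1←B0 B2←B0 B3←B2 B4←B0 B5←B0
Join-block Dom:
  B4: preds {B1,B3}: {B0,B1} ∩ {B0,B2,B3} = {B0}; idom=B0
  B5: preds {B2,B4}: {B0,B2} ∩ {B0,B4} = {B0}; idom=B0

DF derivation:
  join B4 pred B1: B1 stop@B0
  join B4 pred B3: B3→B2 stop@B0
  join B5 pred B2: B2 stop@B0
  join B5 pred B4: B4 stop@B0
  B0: DF=∅
  B1: DF={B4}
  B2: DF={B4,B5}
  B3: DF={B4}
  B4: DF={B5}
  B5: DF=∅

φ for j: defs {B0,B1,B4}
  DF⁺ = {B4,B5}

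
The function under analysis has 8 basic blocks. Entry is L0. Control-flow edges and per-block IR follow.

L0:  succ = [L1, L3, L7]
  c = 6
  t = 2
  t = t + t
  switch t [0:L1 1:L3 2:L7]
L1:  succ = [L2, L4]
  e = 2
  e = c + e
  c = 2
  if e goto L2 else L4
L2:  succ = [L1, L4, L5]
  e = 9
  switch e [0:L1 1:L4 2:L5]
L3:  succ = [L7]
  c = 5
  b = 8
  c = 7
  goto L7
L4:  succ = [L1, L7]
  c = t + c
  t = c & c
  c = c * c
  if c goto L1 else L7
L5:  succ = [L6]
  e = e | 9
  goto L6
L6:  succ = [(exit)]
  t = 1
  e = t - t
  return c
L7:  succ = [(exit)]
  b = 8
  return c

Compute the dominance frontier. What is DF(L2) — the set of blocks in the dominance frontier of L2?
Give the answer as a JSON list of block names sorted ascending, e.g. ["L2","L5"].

idom tree: L1←L0 L2←L1 L3←L0 L4←L1 L5←L2 L6←L5 L7←L0
Join-block Dom:
  L1: preds {L0,L2,L4}: {L0} ∩ {L0,L1,L2} ∩ {L0,L1,L4} = {L0}; idom=L0
  L4: preds {L1,L2}: {L0,L1} ∩ {L0,L1,L2} = {L0,L1}; idom=L1
  L7: preds {L0,L3,L4}: {L0} ∩ {L0,L3} ∩ {L0,L1,L4} = {L0}; idom=L0

Frontier:
  join L1 pred L0: · stop@L0
  join L1 pred L2: L2→L1 stop@L0
  join L1 pred L4: L4→L1 stop@L0
  join L4 pred L1: · stop@L1
  join L4 pred L2: L2 stop@L1
  join L7 pred L0: · stop@L0
  join L7 pred L3: L3 stop@L0
  join L7 pred L4: L4→L1 stop@L0
  L0: DF=∅
  L1: DF={L1,L7}
  L2: DF={L1,L4}
  L3: DF={L7}
  L4: DF={L1,L7}
  L5: DF=∅
  L6: DF=∅
  L7: DF=∅

DF(L2) = ["L1", "L4"]

Answer: ["L1", "L4"]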